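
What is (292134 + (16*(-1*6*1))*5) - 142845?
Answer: 148809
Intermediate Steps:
(292134 + (16*(-1*6*1))*5) - 142845 = (292134 + (16*(-6*1))*5) - 142845 = (292134 + (16*(-6))*5) - 142845 = (292134 - 96*5) - 142845 = (292134 - 480) - 142845 = 291654 - 142845 = 148809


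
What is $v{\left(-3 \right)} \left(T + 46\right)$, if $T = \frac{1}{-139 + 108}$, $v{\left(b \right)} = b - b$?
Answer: $0$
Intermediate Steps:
$v{\left(b \right)} = 0$
$T = - \frac{1}{31}$ ($T = \frac{1}{-31} = - \frac{1}{31} \approx -0.032258$)
$v{\left(-3 \right)} \left(T + 46\right) = 0 \left(- \frac{1}{31} + 46\right) = 0 \cdot \frac{1425}{31} = 0$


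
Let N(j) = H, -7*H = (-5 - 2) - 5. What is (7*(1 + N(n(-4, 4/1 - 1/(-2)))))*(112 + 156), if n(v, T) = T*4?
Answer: 5092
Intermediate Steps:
H = 12/7 (H = -((-5 - 2) - 5)/7 = -(-7 - 5)/7 = -⅐*(-12) = 12/7 ≈ 1.7143)
n(v, T) = 4*T
N(j) = 12/7
(7*(1 + N(n(-4, 4/1 - 1/(-2)))))*(112 + 156) = (7*(1 + 12/7))*(112 + 156) = (7*(19/7))*268 = 19*268 = 5092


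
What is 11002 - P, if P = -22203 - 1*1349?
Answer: 34554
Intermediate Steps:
P = -23552 (P = -22203 - 1349 = -23552)
11002 - P = 11002 - 1*(-23552) = 11002 + 23552 = 34554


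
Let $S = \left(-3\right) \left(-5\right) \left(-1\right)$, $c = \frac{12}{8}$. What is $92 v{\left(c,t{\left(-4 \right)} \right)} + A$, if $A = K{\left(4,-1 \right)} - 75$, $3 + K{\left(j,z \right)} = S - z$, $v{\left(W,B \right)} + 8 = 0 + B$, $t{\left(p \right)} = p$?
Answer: $-1196$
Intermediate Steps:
$c = \frac{3}{2}$ ($c = 12 \cdot \frac{1}{8} = \frac{3}{2} \approx 1.5$)
$S = -15$ ($S = 15 \left(-1\right) = -15$)
$v{\left(W,B \right)} = -8 + B$ ($v{\left(W,B \right)} = -8 + \left(0 + B\right) = -8 + B$)
$K{\left(j,z \right)} = -18 - z$ ($K{\left(j,z \right)} = -3 - \left(15 + z\right) = -18 - z$)
$A = -92$ ($A = \left(-18 - -1\right) - 75 = \left(-18 + 1\right) - 75 = -17 - 75 = -92$)
$92 v{\left(c,t{\left(-4 \right)} \right)} + A = 92 \left(-8 - 4\right) - 92 = 92 \left(-12\right) - 92 = -1104 - 92 = -1196$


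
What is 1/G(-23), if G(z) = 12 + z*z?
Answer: 1/541 ≈ 0.0018484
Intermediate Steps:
G(z) = 12 + z²
1/G(-23) = 1/(12 + (-23)²) = 1/(12 + 529) = 1/541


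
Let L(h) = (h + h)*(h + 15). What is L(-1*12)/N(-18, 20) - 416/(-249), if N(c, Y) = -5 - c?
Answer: -12520/3237 ≈ -3.8678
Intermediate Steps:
L(h) = 2*h*(15 + h) (L(h) = (2*h)*(15 + h) = 2*h*(15 + h))
L(-1*12)/N(-18, 20) - 416/(-249) = (2*(-1*12)*(15 - 1*12))/(-5 - 1*(-18)) - 416/(-249) = (2*(-12)*(15 - 12))/(-5 + 18) - 416*(-1/249) = (2*(-12)*3)/13 + 416/249 = -72*1/13 + 416/249 = -72/13 + 416/249 = -12520/3237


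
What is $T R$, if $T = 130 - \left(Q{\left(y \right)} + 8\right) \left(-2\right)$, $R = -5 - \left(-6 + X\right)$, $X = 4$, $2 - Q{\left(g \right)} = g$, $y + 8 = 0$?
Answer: $-498$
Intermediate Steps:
$y = -8$ ($y = -8 + 0 = -8$)
$Q{\left(g \right)} = 2 - g$
$R = -3$ ($R = -5 + \left(6 - 4\right) = -5 + 2 = -3$)
$T = 166$ ($T = 130 - \left(\left(2 - -8\right) + 8\right) \left(-2\right) = 130 - \left(\left(2 + 8\right) + 8\right) \left(-2\right) = 130 - \left(10 + 8\right) \left(-2\right) = 130 - 18 \left(-2\right) = 130 - -36 = 130 + 36 = 166$)
$T R = 166 \left(-3\right) = -498$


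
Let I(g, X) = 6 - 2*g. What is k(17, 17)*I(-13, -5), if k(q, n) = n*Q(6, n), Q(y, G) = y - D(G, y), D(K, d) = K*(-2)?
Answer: 21760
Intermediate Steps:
D(K, d) = -2*K
Q(y, G) = y + 2*G (Q(y, G) = y - (-2)*G = y + 2*G)
k(q, n) = n*(6 + 2*n)
k(17, 17)*I(-13, -5) = (2*17*(3 + 17))*(6 - 2*(-13)) = (2*17*20)*(6 + 26) = 680*32 = 21760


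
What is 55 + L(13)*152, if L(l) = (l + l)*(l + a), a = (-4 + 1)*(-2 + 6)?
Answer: 4007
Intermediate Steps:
a = -12 (a = -3*4 = -12)
L(l) = 2*l*(-12 + l) (L(l) = (l + l)*(l - 12) = (2*l)*(-12 + l) = 2*l*(-12 + l))
55 + L(13)*152 = 55 + (2*13*(-12 + 13))*152 = 55 + (2*13*1)*152 = 55 + 26*152 = 55 + 3952 = 4007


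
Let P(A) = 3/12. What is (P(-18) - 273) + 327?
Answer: 217/4 ≈ 54.250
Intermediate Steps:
P(A) = ¼ (P(A) = 3*(1/12) = ¼)
(P(-18) - 273) + 327 = (¼ - 273) + 327 = -1091/4 + 327 = 217/4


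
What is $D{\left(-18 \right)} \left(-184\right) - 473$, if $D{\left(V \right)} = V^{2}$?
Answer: $-60089$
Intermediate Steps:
$D{\left(-18 \right)} \left(-184\right) - 473 = \left(-18\right)^{2} \left(-184\right) - 473 = 324 \left(-184\right) - 473 = -59616 - 473 = -60089$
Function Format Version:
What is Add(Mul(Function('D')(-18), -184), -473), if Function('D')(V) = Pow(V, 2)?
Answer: -60089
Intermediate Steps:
Add(Mul(Function('D')(-18), -184), -473) = Add(Mul(Pow(-18, 2), -184), -473) = Add(Mul(324, -184), -473) = Add(-59616, -473) = -60089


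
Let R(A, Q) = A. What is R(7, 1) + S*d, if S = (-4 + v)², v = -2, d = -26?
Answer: -929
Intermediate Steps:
S = 36 (S = (-4 - 2)² = (-6)² = 36)
R(7, 1) + S*d = 7 + 36*(-26) = 7 - 936 = -929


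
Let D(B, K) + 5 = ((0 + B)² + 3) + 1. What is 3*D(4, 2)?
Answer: 45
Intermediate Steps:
D(B, K) = -1 + B² (D(B, K) = -5 + (((0 + B)² + 3) + 1) = -5 + ((B² + 3) + 1) = -5 + ((3 + B²) + 1) = -5 + (4 + B²) = -1 + B²)
3*D(4, 2) = 3*(-1 + 4²) = 3*(-1 + 16) = 3*15 = 45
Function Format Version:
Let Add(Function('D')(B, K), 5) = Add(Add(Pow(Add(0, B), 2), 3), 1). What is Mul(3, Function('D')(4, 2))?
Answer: 45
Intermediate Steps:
Function('D')(B, K) = Add(-1, Pow(B, 2)) (Function('D')(B, K) = Add(-5, Add(Add(Pow(Add(0, B), 2), 3), 1)) = Add(-5, Add(Add(Pow(B, 2), 3), 1)) = Add(-5, Add(Add(3, Pow(B, 2)), 1)) = Add(-5, Add(4, Pow(B, 2))) = Add(-1, Pow(B, 2)))
Mul(3, Function('D')(4, 2)) = Mul(3, Add(-1, Pow(4, 2))) = Mul(3, Add(-1, 16)) = Mul(3, 15) = 45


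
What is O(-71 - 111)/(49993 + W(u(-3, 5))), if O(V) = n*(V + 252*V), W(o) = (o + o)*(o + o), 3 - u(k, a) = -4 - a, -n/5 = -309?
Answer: -71141070/50569 ≈ -1406.8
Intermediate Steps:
n = 1545 (n = -5*(-309) = 1545)
u(k, a) = 7 + a (u(k, a) = 3 - (-4 - a) = 3 + (4 + a) = 7 + a)
W(o) = 4*o² (W(o) = (2*o)*(2*o) = 4*o²)
O(V) = 390885*V (O(V) = 1545*(V + 252*V) = 1545*(253*V) = 390885*V)
O(-71 - 111)/(49993 + W(u(-3, 5))) = (390885*(-71 - 111))/(49993 + 4*(7 + 5)²) = (390885*(-182))/(49993 + 4*12²) = -71141070/(49993 + 4*144) = -71141070/(49993 + 576) = -71141070/50569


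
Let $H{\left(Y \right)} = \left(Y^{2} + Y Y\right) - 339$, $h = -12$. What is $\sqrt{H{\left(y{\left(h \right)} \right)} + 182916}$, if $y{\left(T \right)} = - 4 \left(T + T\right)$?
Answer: $\sqrt{201009} \approx 448.34$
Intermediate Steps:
$y{\left(T \right)} = - 8 T$ ($y{\left(T \right)} = - 4 \cdot 2 T = - 8 T$)
$H{\left(Y \right)} = -339 + 2 Y^{2}$ ($H{\left(Y \right)} = \left(Y^{2} + Y^{2}\right) - 339 = 2 Y^{2} - 339 = -339 + 2 Y^{2}$)
$\sqrt{H{\left(y{\left(h \right)} \right)} + 182916} = \sqrt{\left(-339 + 2 \left(\left(-8\right) \left(-12\right)\right)^{2}\right) + 182916} = \sqrt{\left(-339 + 2 \cdot 96^{2}\right) + 182916} = \sqrt{\left(-339 + 2 \cdot 9216\right) + 182916} = \sqrt{\left(-339 + 18432\right) + 182916} = \sqrt{18093 + 182916} = \sqrt{201009}$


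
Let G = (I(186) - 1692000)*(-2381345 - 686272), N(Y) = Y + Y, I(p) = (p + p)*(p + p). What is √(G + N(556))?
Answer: 26*√7050146234 ≈ 2.1831e+6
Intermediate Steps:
I(p) = 4*p² (I(p) = (2*p)*(2*p) = 4*p²)
N(Y) = 2*Y
G = 4765898853072 (G = (4*186² - 1692000)*(-2381345 - 686272) = (4*34596 - 1692000)*(-3067617) = (138384 - 1692000)*(-3067617) = -1553616*(-3067617) = 4765898853072)
√(G + N(556)) = √(4765898853072 + 2*556) = √(4765898853072 + 1112) = √4765898854184 = 26*√7050146234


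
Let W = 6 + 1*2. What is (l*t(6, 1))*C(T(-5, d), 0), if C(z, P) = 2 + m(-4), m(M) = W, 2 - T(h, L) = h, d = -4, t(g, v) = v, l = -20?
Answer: -200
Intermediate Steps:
T(h, L) = 2 - h
W = 8 (W = 6 + 2 = 8)
m(M) = 8
C(z, P) = 10 (C(z, P) = 2 + 8 = 10)
(l*t(6, 1))*C(T(-5, d), 0) = -20*1*10 = -20*10 = -200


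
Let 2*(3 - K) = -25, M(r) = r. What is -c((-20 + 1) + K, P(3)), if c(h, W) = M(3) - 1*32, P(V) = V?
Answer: 29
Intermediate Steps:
K = 31/2 (K = 3 - ½*(-25) = 3 + 25/2 = 31/2 ≈ 15.500)
c(h, W) = -29 (c(h, W) = 3 - 1*32 = 3 - 32 = -29)
-c((-20 + 1) + K, P(3)) = -1*(-29) = 29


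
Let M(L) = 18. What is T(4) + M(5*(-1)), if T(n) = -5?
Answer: 13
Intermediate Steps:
T(4) + M(5*(-1)) = -5 + 18 = 13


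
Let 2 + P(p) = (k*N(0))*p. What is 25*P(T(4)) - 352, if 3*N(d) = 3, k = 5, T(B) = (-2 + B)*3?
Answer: 348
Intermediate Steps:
T(B) = -6 + 3*B
N(d) = 1 (N(d) = (⅓)*3 = 1)
P(p) = -2 + 5*p (P(p) = -2 + (5*1)*p = -2 + 5*p)
25*P(T(4)) - 352 = 25*(-2 + 5*(-6 + 3*4)) - 352 = 25*(-2 + 5*(-6 + 12)) - 352 = 25*(-2 + 5*6) - 352 = 25*(-2 + 30) - 352 = 25*28 - 352 = 700 - 352 = 348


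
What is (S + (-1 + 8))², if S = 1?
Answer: 64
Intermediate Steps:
(S + (-1 + 8))² = (1 + (-1 + 8))² = (1 + 7)² = 8² = 64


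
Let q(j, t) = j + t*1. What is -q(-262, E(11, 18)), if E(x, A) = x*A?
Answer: 64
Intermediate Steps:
E(x, A) = A*x
q(j, t) = j + t
-q(-262, E(11, 18)) = -(-262 + 18*11) = -(-262 + 198) = -1*(-64) = 64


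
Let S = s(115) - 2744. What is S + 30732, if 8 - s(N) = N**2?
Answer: 14771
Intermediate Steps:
s(N) = 8 - N**2
S = -15961 (S = (8 - 1*115**2) - 2744 = (8 - 1*13225) - 2744 = (8 - 13225) - 2744 = -13217 - 2744 = -15961)
S + 30732 = -15961 + 30732 = 14771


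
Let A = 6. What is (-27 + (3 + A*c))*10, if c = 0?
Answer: -240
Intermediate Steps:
(-27 + (3 + A*c))*10 = (-27 + (3 + 6*0))*10 = (-27 + (3 + 0))*10 = (-27 + 3)*10 = -24*10 = -240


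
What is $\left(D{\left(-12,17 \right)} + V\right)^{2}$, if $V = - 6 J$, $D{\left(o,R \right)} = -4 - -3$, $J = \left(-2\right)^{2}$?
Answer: $625$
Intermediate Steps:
$J = 4$
$D{\left(o,R \right)} = -1$ ($D{\left(o,R \right)} = -4 + 3 = -1$)
$V = -24$ ($V = \left(-6\right) 4 = -24$)
$\left(D{\left(-12,17 \right)} + V\right)^{2} = \left(-1 - 24\right)^{2} = \left(-25\right)^{2} = 625$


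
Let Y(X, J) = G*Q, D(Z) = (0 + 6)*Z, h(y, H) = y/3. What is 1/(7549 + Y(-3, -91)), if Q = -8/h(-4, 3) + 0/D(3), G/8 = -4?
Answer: 1/7357 ≈ 0.00013592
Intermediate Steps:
h(y, H) = y/3 (h(y, H) = y*(⅓) = y/3)
G = -32 (G = 8*(-4) = -32)
D(Z) = 6*Z
Q = 6 (Q = -8/((⅓)*(-4)) + 0/((6*3)) = -8/(-4/3) + 0/18 = -8*(-¾) + 0*(1/18) = 6 + 0 = 6)
Y(X, J) = -192 (Y(X, J) = -32*6 = -192)
1/(7549 + Y(-3, -91)) = 1/(7549 - 192) = 1/7357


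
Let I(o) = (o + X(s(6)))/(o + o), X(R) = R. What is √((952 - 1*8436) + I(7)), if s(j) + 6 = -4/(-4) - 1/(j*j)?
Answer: I*√52806110/84 ≈ 86.509*I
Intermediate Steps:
s(j) = -5 - 1/j² (s(j) = -6 + (-4/(-4) - 1/(j*j)) = -6 + (-4*(-¼) - 1/(j²)) = -6 + (1 - 1/j²) = -5 - 1/j²)
I(o) = (-181/36 + o)/(2*o) (I(o) = (o + (-5 - 1/6²))/(o + o) = (o + (-5 - 1*1/36))/((2*o)) = (o + (-5 - 1/36))*(1/(2*o)) = (o - 181/36)*(1/(2*o)) = (-181/36 + o)*(1/(2*o)) = (-181/36 + o)/(2*o))
√((952 - 1*8436) + I(7)) = √((952 - 1*8436) + (1/72)*(-181 + 36*7)/7) = √((952 - 8436) + (1/72)*(⅐)*(-181 + 252)) = √(-7484 + (1/72)*(⅐)*71) = √(-7484 + 71/504) = √(-3771865/504) = I*√52806110/84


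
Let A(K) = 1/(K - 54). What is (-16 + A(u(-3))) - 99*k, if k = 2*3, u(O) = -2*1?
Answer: -34161/56 ≈ -610.02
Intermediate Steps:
u(O) = -2
k = 6
A(K) = 1/(-54 + K)
(-16 + A(u(-3))) - 99*k = (-16 + 1/(-54 - 2)) - 99*6 = (-16 + 1/(-56)) - 594 = (-16 - 1/56) - 594 = -897/56 - 594 = -34161/56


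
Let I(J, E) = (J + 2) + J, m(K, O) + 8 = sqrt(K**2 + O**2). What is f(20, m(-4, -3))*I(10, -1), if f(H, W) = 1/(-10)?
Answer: -11/5 ≈ -2.2000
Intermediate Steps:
m(K, O) = -8 + sqrt(K**2 + O**2)
I(J, E) = 2 + 2*J (I(J, E) = (2 + J) + J = 2 + 2*J)
f(H, W) = -1/10
f(20, m(-4, -3))*I(10, -1) = -(2 + 2*10)/10 = -(2 + 20)/10 = -1/10*22 = -11/5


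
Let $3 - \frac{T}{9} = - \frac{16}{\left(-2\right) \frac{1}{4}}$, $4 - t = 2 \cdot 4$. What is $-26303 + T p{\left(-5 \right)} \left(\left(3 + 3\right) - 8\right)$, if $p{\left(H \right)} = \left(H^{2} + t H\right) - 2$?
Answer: $-3857$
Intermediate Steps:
$t = -4$ ($t = 4 - 2 \cdot 4 = 4 - 8 = -4$)
$p{\left(H \right)} = -2 + H^{2} - 4 H$ ($p{\left(H \right)} = \left(H^{2} - 4 H\right) - 2 = -2 + H^{2} - 4 H$)
$T = -261$ ($T = 27 - 9 \left(- \frac{16}{\left(-2\right) \frac{1}{4}}\right) = 27 - 9 \left(- \frac{16}{- \frac{1}{2}}\right) = 27 - 9 \left(\left(-16\right) \left(-2\right)\right) = 27 - 288 = -261$)
$-26303 + T p{\left(-5 \right)} \left(\left(3 + 3\right) - 8\right) = -26303 + - 261 \left(-2 + \left(-5\right)^{2} - -20\right) \left(\left(3 + 3\right) - 8\right) = -26303 + - 261 \left(-2 + 25 + 20\right) \left(6 - 8\right) = -26303 + \left(-261\right) 43 \left(-2\right) = -26303 - -22446 = -26303 + 22446 = -3857$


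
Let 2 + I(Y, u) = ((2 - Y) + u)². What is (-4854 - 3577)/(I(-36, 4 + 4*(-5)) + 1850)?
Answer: -8431/2332 ≈ -3.6154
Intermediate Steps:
I(Y, u) = -2 + (2 + u - Y)² (I(Y, u) = -2 + ((2 - Y) + u)² = -2 + (2 + u - Y)²)
(-4854 - 3577)/(I(-36, 4 + 4*(-5)) + 1850) = (-4854 - 3577)/((-2 + (2 + (4 + 4*(-5)) - 1*(-36))²) + 1850) = -8431/((-2 + (2 + (4 - 20) + 36)²) + 1850) = -8431/((-2 + (2 - 16 + 36)²) + 1850) = -8431/((-2 + 22²) + 1850) = -8431/((-2 + 484) + 1850) = -8431/(482 + 1850) = -8431/2332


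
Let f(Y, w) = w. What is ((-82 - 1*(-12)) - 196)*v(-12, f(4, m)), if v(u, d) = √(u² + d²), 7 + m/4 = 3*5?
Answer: -1064*√73 ≈ -9090.8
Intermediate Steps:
m = 32 (m = -28 + 4*(3*5) = -28 + 4*15 = -28 + 60 = 32)
v(u, d) = √(d² + u²)
((-82 - 1*(-12)) - 196)*v(-12, f(4, m)) = ((-82 - 1*(-12)) - 196)*√(32² + (-12)²) = ((-82 + 12) - 196)*√(1024 + 144) = (-70 - 196)*√1168 = -1064*√73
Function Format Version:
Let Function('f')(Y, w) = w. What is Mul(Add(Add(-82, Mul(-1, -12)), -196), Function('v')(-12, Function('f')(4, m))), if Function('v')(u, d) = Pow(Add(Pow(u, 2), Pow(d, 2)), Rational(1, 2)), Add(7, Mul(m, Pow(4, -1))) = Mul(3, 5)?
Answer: Mul(-1064, Pow(73, Rational(1, 2))) ≈ -9090.8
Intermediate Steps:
m = 32 (m = Add(-28, Mul(4, Mul(3, 5))) = Add(-28, Mul(4, 15)) = Add(-28, 60) = 32)
Function('v')(u, d) = Pow(Add(Pow(d, 2), Pow(u, 2)), Rational(1, 2))
Mul(Add(Add(-82, Mul(-1, -12)), -196), Function('v')(-12, Function('f')(4, m))) = Mul(Add(Add(-82, Mul(-1, -12)), -196), Pow(Add(Pow(32, 2), Pow(-12, 2)), Rational(1, 2))) = Mul(Add(Add(-82, 12), -196), Pow(Add(1024, 144), Rational(1, 2))) = Mul(Add(-70, -196), Pow(1168, Rational(1, 2))) = Mul(-266, Mul(4, Pow(73, Rational(1, 2)))) = Mul(-1064, Pow(73, Rational(1, 2)))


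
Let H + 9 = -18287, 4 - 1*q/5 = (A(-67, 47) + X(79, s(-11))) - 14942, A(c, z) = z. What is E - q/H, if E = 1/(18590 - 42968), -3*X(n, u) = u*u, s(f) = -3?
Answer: 454096621/111504972 ≈ 4.0724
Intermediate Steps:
X(n, u) = -u²/3 (X(n, u) = -u*u/3 = -u²/3)
q = 74510 (q = 20 - 5*((47 - ⅓*(-3)²) - 14942) = 20 - 5*((47 - ⅓*9) - 14942) = 20 - 5*((47 - 3) - 14942) = 20 - 5*(44 - 14942) = 20 - 5*(-14898) = 20 + 74490 = 74510)
H = -18296 (H = -9 - 18287 = -18296)
E = -1/24378 (E = 1/(-24378) = -1/24378 ≈ -4.1021e-5)
E - q/H = -1/24378 - 74510/(-18296) = -1/24378 - 74510*(-1)/18296 = -1/24378 - 1*(-37255/9148) = -1/24378 + 37255/9148 = 454096621/111504972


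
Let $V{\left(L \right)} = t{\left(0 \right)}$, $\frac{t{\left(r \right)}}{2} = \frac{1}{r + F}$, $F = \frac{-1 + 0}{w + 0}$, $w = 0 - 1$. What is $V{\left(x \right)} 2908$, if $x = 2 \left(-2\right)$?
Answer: $5816$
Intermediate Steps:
$w = -1$
$x = -4$
$F = 1$ ($F = \frac{-1 + 0}{-1 + 0} = - \frac{1}{-1} = \left(-1\right) \left(-1\right) = 1$)
$t{\left(r \right)} = \frac{2}{1 + r}$ ($t{\left(r \right)} = \frac{2}{r + 1} = \frac{2}{1 + r}$)
$V{\left(L \right)} = 2$ ($V{\left(L \right)} = \frac{2}{1 + 0} = \frac{2}{1} = 2 \cdot 1 = 2$)
$V{\left(x \right)} 2908 = 2 \cdot 2908 = 5816$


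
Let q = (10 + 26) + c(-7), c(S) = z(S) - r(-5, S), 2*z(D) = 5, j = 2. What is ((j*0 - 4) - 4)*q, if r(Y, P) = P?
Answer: -364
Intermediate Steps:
z(D) = 5/2 (z(D) = (½)*5 = 5/2)
c(S) = 5/2 - S
q = 91/2 (q = (10 + 26) + (5/2 - 1*(-7)) = 36 + (5/2 + 7) = 36 + 19/2 = 91/2 ≈ 45.500)
((j*0 - 4) - 4)*q = ((2*0 - 4) - 4)*(91/2) = ((0 - 4) - 4)*(91/2) = (-4 - 4)*(91/2) = -8*91/2 = -364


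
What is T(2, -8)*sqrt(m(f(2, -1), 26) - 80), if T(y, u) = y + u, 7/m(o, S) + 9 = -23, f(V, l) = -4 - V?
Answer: -3*I*sqrt(5134)/4 ≈ -53.739*I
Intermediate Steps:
m(o, S) = -7/32 (m(o, S) = 7/(-9 - 23) = 7/(-32) = 7*(-1/32) = -7/32)
T(y, u) = u + y
T(2, -8)*sqrt(m(f(2, -1), 26) - 80) = (-8 + 2)*sqrt(-7/32 - 80) = -3*I*sqrt(5134)/4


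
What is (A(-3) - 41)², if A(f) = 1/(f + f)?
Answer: 61009/36 ≈ 1694.7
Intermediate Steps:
A(f) = 1/(2*f)
(A(-3) - 41)² = ((½)/(-3) - 41)² = ((½)*(-⅓) - 41)² = (-⅙ - 41)² = (-247/6)² = 61009/36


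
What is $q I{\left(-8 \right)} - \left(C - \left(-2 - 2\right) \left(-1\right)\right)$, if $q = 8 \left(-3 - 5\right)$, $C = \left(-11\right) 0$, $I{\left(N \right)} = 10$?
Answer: $-636$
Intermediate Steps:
$C = 0$
$q = -64$ ($q = 8 \left(-8\right) = -64$)
$q I{\left(-8 \right)} - \left(C - \left(-2 - 2\right) \left(-1\right)\right) = \left(-64\right) 10 + \left(\left(-2 - 2\right) \left(-1\right) - 0\right) = -640 + \left(\left(-4\right) \left(-1\right) + 0\right) = -640 + \left(4 + 0\right) = -640 + 4 = -636$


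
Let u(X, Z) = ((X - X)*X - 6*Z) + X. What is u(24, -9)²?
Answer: 6084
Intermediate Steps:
u(X, Z) = X - 6*Z (u(X, Z) = (0*X - 6*Z) + X = (0 - 6*Z) + X = -6*Z + X = X - 6*Z)
u(24, -9)² = (24 - 6*(-9))² = (24 + 54)² = 78² = 6084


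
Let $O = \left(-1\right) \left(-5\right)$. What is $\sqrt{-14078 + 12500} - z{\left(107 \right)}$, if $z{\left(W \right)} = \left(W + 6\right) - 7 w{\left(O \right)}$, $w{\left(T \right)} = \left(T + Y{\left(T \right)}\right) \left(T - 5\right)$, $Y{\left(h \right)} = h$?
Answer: $-113 + i \sqrt{1578} \approx -113.0 + 39.724 i$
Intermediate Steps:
$O = 5$
$w{\left(T \right)} = 2 T \left(-5 + T\right)$ ($w{\left(T \right)} = \left(T + T\right) \left(T - 5\right) = 2 T \left(-5 + T\right)$)
$z{\left(W \right)} = 6 + W$ ($z{\left(W \right)} = \left(W + 6\right) - 7 \cdot 2 \cdot 5 \left(-5 + 5\right) = \left(6 + W\right) - 7 \cdot 2 \cdot 5 \cdot 0 = \left(6 + W\right) - 0 = \left(6 + W\right) + 0 = 6 + W$)
$\sqrt{-14078 + 12500} - z{\left(107 \right)} = \sqrt{-14078 + 12500} - \left(6 + 107\right) = \sqrt{-1578} - 113 = i \sqrt{1578} - 113 = -113 + i \sqrt{1578}$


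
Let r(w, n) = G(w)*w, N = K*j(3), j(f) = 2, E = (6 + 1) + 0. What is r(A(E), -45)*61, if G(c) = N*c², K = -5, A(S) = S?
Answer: -209230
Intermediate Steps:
E = 7 (E = 7 + 0 = 7)
N = -10 (N = -5*2 = -10)
G(c) = -10*c²
r(w, n) = -10*w³ (r(w, n) = (-10*w²)*w = -10*w³)
r(A(E), -45)*61 = -10*7³*61 = -10*343*61 = -3430*61 = -209230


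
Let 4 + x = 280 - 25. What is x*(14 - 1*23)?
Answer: -2259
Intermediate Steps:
x = 251 (x = -4 + (280 - 25) = -4 + 255 = 251)
x*(14 - 1*23) = 251*(14 - 1*23) = 251*(14 - 23) = 251*(-9) = -2259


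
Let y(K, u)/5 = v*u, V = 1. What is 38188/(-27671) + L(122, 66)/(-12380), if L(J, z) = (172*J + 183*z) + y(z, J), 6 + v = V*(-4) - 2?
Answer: -592537161/171283490 ≈ -3.4594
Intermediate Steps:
v = -12 (v = -6 + (1*(-4) - 2) = -6 + (-4 - 2) = -6 - 6 = -12)
y(K, u) = -60*u (y(K, u) = 5*(-12*u) = -60*u)
L(J, z) = 112*J + 183*z (L(J, z) = (172*J + 183*z) - 60*J = 112*J + 183*z)
38188/(-27671) + L(122, 66)/(-12380) = 38188/(-27671) + (112*122 + 183*66)/(-12380) = 38188*(-1/27671) + (13664 + 12078)*(-1/12380) = -38188/27671 + 25742*(-1/12380) = -38188/27671 - 12871/6190 = -592537161/171283490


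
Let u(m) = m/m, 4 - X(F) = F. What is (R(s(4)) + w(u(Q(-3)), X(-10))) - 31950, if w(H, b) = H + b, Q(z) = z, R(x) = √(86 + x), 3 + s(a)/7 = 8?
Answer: -31924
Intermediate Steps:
X(F) = 4 - F
s(a) = 35 (s(a) = -21 + 7*8 = -21 + 56 = 35)
u(m) = 1
(R(s(4)) + w(u(Q(-3)), X(-10))) - 31950 = (√(86 + 35) + (1 + (4 - 1*(-10)))) - 31950 = (√121 + (1 + (4 + 10))) - 31950 = (11 + (1 + 14)) - 31950 = (11 + 15) - 31950 = 26 - 31950 = -31924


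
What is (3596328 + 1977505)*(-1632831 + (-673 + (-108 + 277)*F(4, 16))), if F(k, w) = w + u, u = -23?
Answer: -9111472345271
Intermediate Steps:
F(k, w) = -23 + w (F(k, w) = w - 23 = -23 + w)
(3596328 + 1977505)*(-1632831 + (-673 + (-108 + 277)*F(4, 16))) = (3596328 + 1977505)*(-1632831 + (-673 + (-108 + 277)*(-23 + 16))) = 5573833*(-1632831 + (-673 + 169*(-7))) = 5573833*(-1632831 + (-673 - 1183)) = 5573833*(-1632831 - 1856) = 5573833*(-1634687) = -9111472345271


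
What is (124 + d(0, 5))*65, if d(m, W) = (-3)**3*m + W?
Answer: 8385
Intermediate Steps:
d(m, W) = W - 27*m (d(m, W) = -27*m + W = W - 27*m)
(124 + d(0, 5))*65 = (124 + (5 - 27*0))*65 = (124 + (5 + 0))*65 = (124 + 5)*65 = 129*65 = 8385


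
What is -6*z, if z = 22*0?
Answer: 0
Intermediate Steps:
z = 0
-6*z = -6*0 = 0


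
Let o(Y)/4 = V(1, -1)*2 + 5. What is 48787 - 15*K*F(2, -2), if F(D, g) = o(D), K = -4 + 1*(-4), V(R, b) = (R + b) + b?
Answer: 50227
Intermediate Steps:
V(R, b) = R + 2*b
o(Y) = 12 (o(Y) = 4*((1 + 2*(-1))*2 + 5) = 4*((1 - 2)*2 + 5) = 4*(-1*2 + 5) = 4*(-2 + 5) = 4*3 = 12)
K = -8 (K = -4 - 4 = -8)
F(D, g) = 12
48787 - 15*K*F(2, -2) = 48787 - 15*(-8)*12 = 48787 - (-120)*12 = 48787 - 1*(-1440) = 48787 + 1440 = 50227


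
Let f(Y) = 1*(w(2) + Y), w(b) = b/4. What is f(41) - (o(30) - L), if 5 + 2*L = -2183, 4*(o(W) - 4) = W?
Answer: -1064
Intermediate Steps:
o(W) = 4 + W/4
L = -1094 (L = -5/2 + (½)*(-2183) = -5/2 - 2183/2 = -1094)
w(b) = b/4 (w(b) = b*(¼) = b/4)
f(Y) = ½ + Y (f(Y) = 1*((¼)*2 + Y) = 1*(½ + Y) = ½ + Y)
f(41) - (o(30) - L) = (½ + 41) - ((4 + (¼)*30) - 1*(-1094)) = 83/2 - ((4 + 15/2) + 1094) = 83/2 - (23/2 + 1094) = 83/2 - 1*2211/2 = 83/2 - 2211/2 = -1064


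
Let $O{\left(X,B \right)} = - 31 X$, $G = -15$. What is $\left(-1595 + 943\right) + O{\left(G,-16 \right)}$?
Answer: $-187$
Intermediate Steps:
$\left(-1595 + 943\right) + O{\left(G,-16 \right)} = \left(-1595 + 943\right) - -465 = -652 + 465 = -187$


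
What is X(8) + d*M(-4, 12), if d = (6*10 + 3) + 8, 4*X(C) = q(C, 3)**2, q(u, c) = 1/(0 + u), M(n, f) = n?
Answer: -72703/256 ≈ -284.00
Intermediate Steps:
q(u, c) = 1/u
X(C) = 1/(4*C**2) (X(C) = (1/C)**2/4 = 1/(4*C**2))
d = 71 (d = (60 + 3) + 8 = 63 + 8 = 71)
X(8) + d*M(-4, 12) = (1/4)/8**2 + 71*(-4) = (1/4)*(1/64) - 284 = 1/256 - 284 = -72703/256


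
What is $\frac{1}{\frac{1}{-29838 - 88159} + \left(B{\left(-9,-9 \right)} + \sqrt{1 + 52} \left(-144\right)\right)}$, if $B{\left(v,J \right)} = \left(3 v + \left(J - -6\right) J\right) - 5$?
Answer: $\frac{3867587669}{850081178930382} - \frac{55693168036 \sqrt{53}}{425040589465191} \approx -0.00094937$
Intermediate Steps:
$B{\left(v,J \right)} = -5 + 3 v + J \left(6 + J\right)$ ($B{\left(v,J \right)} = \left(3 v + \left(J + 6\right) J\right) - 5 = \left(3 v + \left(6 + J\right) J\right) - 5 = \left(3 v + J \left(6 + J\right)\right) - 5 = -5 + 3 v + J \left(6 + J\right)$)
$\frac{1}{\frac{1}{-29838 - 88159} + \left(B{\left(-9,-9 \right)} + \sqrt{1 + 52} \left(-144\right)\right)} = \frac{1}{\frac{1}{-29838 - 88159} + \left(\left(-5 + \left(-9\right)^{2} + 3 \left(-9\right) + 6 \left(-9\right)\right) + \sqrt{1 + 52} \left(-144\right)\right)} = \frac{1}{\frac{1}{-117997} + \left(\left(-5 + 81 - 27 - 54\right) + \sqrt{53} \left(-144\right)\right)} = \frac{1}{- \frac{1}{117997} - \left(5 + 144 \sqrt{53}\right)} = \frac{1}{- \frac{589986}{117997} - 144 \sqrt{53}}$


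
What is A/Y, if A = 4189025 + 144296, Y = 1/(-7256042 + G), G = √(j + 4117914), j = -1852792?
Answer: -31442759175482 + 4333321*√2265122 ≈ -3.1436e+13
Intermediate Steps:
G = √2265122 (G = √(-1852792 + 4117914) = √2265122 ≈ 1505.0)
Y = 1/(-7256042 + √2265122) ≈ -1.3784e-7
A = 4333321
A/Y = 4333321/(-3628021/26325071620321 - √2265122/52650143240642)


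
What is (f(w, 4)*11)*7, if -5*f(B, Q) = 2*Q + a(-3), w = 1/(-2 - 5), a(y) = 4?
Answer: -924/5 ≈ -184.80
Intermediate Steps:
w = -⅐ (w = 1/(-7) = -⅐ ≈ -0.14286)
f(B, Q) = -⅘ - 2*Q/5 (f(B, Q) = -(2*Q + 4)/5 = -(4 + 2*Q)/5 = -⅘ - 2*Q/5)
(f(w, 4)*11)*7 = ((-⅘ - ⅖*4)*11)*7 = ((-⅘ - 8/5)*11)*7 = -12/5*11*7 = -132/5*7 = -924/5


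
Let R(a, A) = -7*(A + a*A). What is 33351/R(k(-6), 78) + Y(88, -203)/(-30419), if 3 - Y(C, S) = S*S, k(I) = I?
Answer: 375665483/27681290 ≈ 13.571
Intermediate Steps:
Y(C, S) = 3 - S**2 (Y(C, S) = 3 - S*S = 3 - S**2)
R(a, A) = -7*A - 7*A*a (R(a, A) = -7*(A + A*a) = -7*A - 7*A*a)
33351/R(k(-6), 78) + Y(88, -203)/(-30419) = 33351/((-7*78*(1 - 6))) + (3 - 1*(-203)**2)/(-30419) = 33351/((-7*78*(-5))) + (3 - 1*41209)*(-1/30419) = 33351/2730 + (3 - 41209)*(-1/30419) = 33351*(1/2730) - 41206*(-1/30419) = 11117/910 + 41206/30419 = 375665483/27681290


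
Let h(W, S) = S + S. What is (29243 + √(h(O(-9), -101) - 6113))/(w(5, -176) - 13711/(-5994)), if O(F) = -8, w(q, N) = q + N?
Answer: -175282542/1011263 - 5994*I*√6315/1011263 ≈ -173.33 - 0.47102*I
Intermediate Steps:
w(q, N) = N + q
h(W, S) = 2*S
(29243 + √(h(O(-9), -101) - 6113))/(w(5, -176) - 13711/(-5994)) = (29243 + √(2*(-101) - 6113))/((-176 + 5) - 13711/(-5994)) = (29243 + √(-202 - 6113))/(-171 - 13711*(-1/5994)) = (29243 + √(-6315))/(-171 + 13711/5994) = (29243 + I*√6315)/(-1011263/5994) = (29243 + I*√6315)*(-5994/1011263) = -175282542/1011263 - 5994*I*√6315/1011263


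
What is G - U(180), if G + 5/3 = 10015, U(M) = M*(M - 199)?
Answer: 40300/3 ≈ 13433.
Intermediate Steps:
U(M) = M*(-199 + M)
G = 30040/3 (G = -5/3 + 10015 = 30040/3 ≈ 10013.)
G - U(180) = 30040/3 - 180*(-199 + 180) = 30040/3 - 180*(-19) = 30040/3 - 1*(-3420) = 30040/3 + 3420 = 40300/3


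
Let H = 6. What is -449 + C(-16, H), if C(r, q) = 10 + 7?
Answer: -432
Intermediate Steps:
C(r, q) = 17
-449 + C(-16, H) = -449 + 17 = -432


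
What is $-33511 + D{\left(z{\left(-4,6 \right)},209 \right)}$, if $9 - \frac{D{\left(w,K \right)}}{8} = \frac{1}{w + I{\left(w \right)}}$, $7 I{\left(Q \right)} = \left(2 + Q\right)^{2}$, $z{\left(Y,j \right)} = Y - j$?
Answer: $- \frac{100289}{3} \approx -33430.0$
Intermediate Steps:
$I{\left(Q \right)} = \frac{\left(2 + Q\right)^{2}}{7}$
$D{\left(w,K \right)} = 72 - \frac{8}{w + \frac{\left(2 + w\right)^{2}}{7}}$
$-33511 + D{\left(z{\left(-4,6 \right)},209 \right)} = -33511 + \frac{8 \left(29 + 9 \left(-4 - 6\right)^{2} + 99 \left(-4 - 6\right)\right)}{4 + \left(-4 - 6\right)^{2} + 11 \left(-4 - 6\right)} = -33511 + \frac{8 \left(29 + 9 \left(-10\right)^{2} + 99 \left(-10\right)\right)}{4 + \left(-10\right)^{2} + 11 \left(-10\right)} = -33511 + \frac{8 \left(29 + 9 \cdot 100 - 990\right)}{4 + 100 - 110} = -33511 + \frac{8 \left(29 + 900 - 990\right)}{-6} = -33511 + 8 \left(- \frac{1}{6}\right) \left(-61\right) = -33511 + \frac{244}{3} = - \frac{100289}{3}$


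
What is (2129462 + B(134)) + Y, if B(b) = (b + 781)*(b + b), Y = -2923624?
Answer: -548942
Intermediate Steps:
B(b) = 2*b*(781 + b) (B(b) = (781 + b)*(2*b) = 2*b*(781 + b))
(2129462 + B(134)) + Y = (2129462 + 2*134*(781 + 134)) - 2923624 = (2129462 + 2*134*915) - 2923624 = (2129462 + 245220) - 2923624 = 2374682 - 2923624 = -548942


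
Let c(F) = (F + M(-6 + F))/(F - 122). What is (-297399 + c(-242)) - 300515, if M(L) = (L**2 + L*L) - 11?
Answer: -217763451/364 ≈ -5.9825e+5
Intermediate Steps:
M(L) = -11 + 2*L**2 (M(L) = (L**2 + L**2) - 11 = 2*L**2 - 11 = -11 + 2*L**2)
c(F) = (-11 + F + 2*(-6 + F)**2)/(-122 + F) (c(F) = (F + (-11 + 2*(-6 + F)**2))/(F - 122) = (-11 + F + 2*(-6 + F)**2)/(-122 + F))
(-297399 + c(-242)) - 300515 = (-297399 + (-11 - 242 + 2*(-6 - 242)**2)/(-122 - 242)) - 300515 = (-297399 + (-11 - 242 + 2*(-248)**2)/(-364)) - 300515 = (-297399 - (-11 - 242 + 2*61504)/364) - 300515 = (-297399 - (-11 - 242 + 123008)/364) - 300515 = (-297399 - 1/364*122755) - 300515 = (-297399 - 122755/364) - 300515 = -108375991/364 - 300515 = -217763451/364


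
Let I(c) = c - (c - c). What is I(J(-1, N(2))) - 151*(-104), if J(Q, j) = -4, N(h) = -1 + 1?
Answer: 15700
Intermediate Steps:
N(h) = 0
I(c) = c (I(c) = c - 1*0 = c + 0 = c)
I(J(-1, N(2))) - 151*(-104) = -4 - 151*(-104) = -4 + 15704 = 15700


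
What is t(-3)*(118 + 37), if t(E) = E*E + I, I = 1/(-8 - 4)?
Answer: 16585/12 ≈ 1382.1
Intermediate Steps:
I = -1/12 (I = 1/(-12) = -1/12 ≈ -0.083333)
t(E) = -1/12 + E**2 (t(E) = E*E - 1/12 = E**2 - 1/12 = -1/12 + E**2)
t(-3)*(118 + 37) = (-1/12 + (-3)**2)*(118 + 37) = (-1/12 + 9)*155 = (107/12)*155 = 16585/12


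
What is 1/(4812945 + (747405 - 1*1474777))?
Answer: 1/4085573 ≈ 2.4476e-7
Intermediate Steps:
1/(4812945 + (747405 - 1*1474777)) = 1/(4812945 + (747405 - 1474777)) = 1/(4812945 - 727372) = 1/4085573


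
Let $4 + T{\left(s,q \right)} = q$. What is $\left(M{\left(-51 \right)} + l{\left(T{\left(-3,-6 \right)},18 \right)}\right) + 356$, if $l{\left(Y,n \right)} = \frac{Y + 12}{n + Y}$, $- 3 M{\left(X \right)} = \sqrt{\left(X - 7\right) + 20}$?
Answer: $\frac{1425}{4} - \frac{i \sqrt{38}}{3} \approx 356.25 - 2.0548 i$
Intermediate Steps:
$T{\left(s,q \right)} = -4 + q$
$M{\left(X \right)} = - \frac{\sqrt{13 + X}}{3}$ ($M{\left(X \right)} = - \frac{\sqrt{\left(X - 7\right) + 20}}{3} = - \frac{\sqrt{\left(-7 + X\right) + 20}}{3} = - \frac{\sqrt{13 + X}}{3}$)
$l{\left(Y,n \right)} = \frac{12 + Y}{Y + n}$
$\left(M{\left(-51 \right)} + l{\left(T{\left(-3,-6 \right)},18 \right)}\right) + 356 = \left(- \frac{\sqrt{13 - 51}}{3} + \frac{12 - 10}{\left(-4 - 6\right) + 18}\right) + 356 = \left(- \frac{\sqrt{-38}}{3} + \frac{12 - 10}{-10 + 18}\right) + 356 = \left(- \frac{i \sqrt{38}}{3} + \frac{1}{8} \cdot 2\right) + 356 = \left(- \frac{i \sqrt{38}}{3} + \frac{1}{4}\right) + 356 = \left(\frac{1}{4} - \frac{i \sqrt{38}}{3}\right) + 356 = \frac{1425}{4} - \frac{i \sqrt{38}}{3}$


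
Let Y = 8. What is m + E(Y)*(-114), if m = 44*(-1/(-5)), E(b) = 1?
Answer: -526/5 ≈ -105.20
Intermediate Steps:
m = 44/5 (m = 44*(-1*(-1/5)) = 44*(1/5) = 44/5 ≈ 8.8000)
m + E(Y)*(-114) = 44/5 + 1*(-114) = 44/5 - 114 = -526/5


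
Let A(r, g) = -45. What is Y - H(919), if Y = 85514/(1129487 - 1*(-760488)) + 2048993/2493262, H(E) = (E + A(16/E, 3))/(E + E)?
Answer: 1695575604571067/4330514417725550 ≈ 0.39154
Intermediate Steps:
H(E) = (-45 + E)/(2*E) (H(E) = (E - 45)/(E + E) = (-45 + E)/((2*E)) = (-45 + E)*(1/(2*E)) = (-45 + E)/(2*E))
Y = 4085754351843/4712202848450 (Y = 85514/(1129487 + 760488) + 2048993*(1/2493262) = 85514/1889975 + 2048993/2493262 = 4085754351843/4712202848450 ≈ 0.86706)
Y - H(919) = 4085754351843/4712202848450 - (-45 + 919)/(2*919) = 4085754351843/4712202848450 - 874/(2*919) = 4085754351843/4712202848450 - 1*437/919 = 4085754351843/4712202848450 - 437/919 = 1695575604571067/4330514417725550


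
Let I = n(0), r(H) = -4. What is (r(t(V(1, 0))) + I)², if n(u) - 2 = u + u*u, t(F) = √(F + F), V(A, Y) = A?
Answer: 4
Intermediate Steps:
t(F) = √2*√F (t(F) = √(2*F) = √2*√F)
n(u) = 2 + u + u² (n(u) = 2 + (u + u*u) = 2 + (u + u²) = 2 + u + u²)
I = 2 (I = 2 + 0 + 0² = 2 + 0 + 0 = 2)
(r(t(V(1, 0))) + I)² = (-4 + 2)² = (-2)² = 4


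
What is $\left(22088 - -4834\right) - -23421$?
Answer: $50343$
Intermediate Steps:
$\left(22088 - -4834\right) - -23421 = \left(22088 + 4834\right) + 23421 = 26922 + 23421 = 50343$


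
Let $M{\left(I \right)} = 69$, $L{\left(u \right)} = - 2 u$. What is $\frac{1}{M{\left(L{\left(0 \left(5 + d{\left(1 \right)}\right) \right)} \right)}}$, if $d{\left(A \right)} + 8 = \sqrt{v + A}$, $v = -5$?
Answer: $\frac{1}{69} \approx 0.014493$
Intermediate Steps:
$d{\left(A \right)} = -8 + \sqrt{-5 + A}$
$\frac{1}{M{\left(L{\left(0 \left(5 + d{\left(1 \right)}\right) \right)} \right)}} = \frac{1}{69}$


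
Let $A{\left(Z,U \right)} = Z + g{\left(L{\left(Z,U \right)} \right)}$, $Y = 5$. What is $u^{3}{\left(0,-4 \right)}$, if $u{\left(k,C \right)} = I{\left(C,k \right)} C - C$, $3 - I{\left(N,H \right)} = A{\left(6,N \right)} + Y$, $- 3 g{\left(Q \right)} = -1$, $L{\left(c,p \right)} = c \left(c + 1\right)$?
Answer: $\frac{1404928}{27} \approx 52034.0$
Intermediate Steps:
$L{\left(c,p \right)} = c \left(1 + c\right)$
$g{\left(Q \right)} = \frac{1}{3}$ ($g{\left(Q \right)} = \left(- \frac{1}{3}\right) \left(-1\right) = \frac{1}{3}$)
$A{\left(Z,U \right)} = \frac{1}{3} + Z$ ($A{\left(Z,U \right)} = Z + \frac{1}{3} = \frac{1}{3} + Z$)
$I{\left(N,H \right)} = - \frac{25}{3}$ ($I{\left(N,H \right)} = 3 - \left(\left(\frac{1}{3} + 6\right) + 5\right) = 3 - \left(\frac{19}{3} + 5\right) = 3 - \frac{34}{3} = - \frac{25}{3}$)
$u{\left(k,C \right)} = - \frac{28 C}{3}$ ($u{\left(k,C \right)} = - \frac{25 C}{3} - C = - \frac{28 C}{3}$)
$u^{3}{\left(0,-4 \right)} = \left(\left(- \frac{28}{3}\right) \left(-4\right)\right)^{3} = \left(\frac{112}{3}\right)^{3} = \frac{1404928}{27}$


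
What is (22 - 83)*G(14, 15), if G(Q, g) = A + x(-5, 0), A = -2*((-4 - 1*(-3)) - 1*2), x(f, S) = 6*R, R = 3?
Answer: -1464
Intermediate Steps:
x(f, S) = 18 (x(f, S) = 6*3 = 18)
A = 6 (A = -2*((-4 + 3) - 2) = -2*(-1 - 2) = -2*(-3) = 6)
G(Q, g) = 24 (G(Q, g) = 6 + 18 = 24)
(22 - 83)*G(14, 15) = (22 - 83)*24 = -61*24 = -1464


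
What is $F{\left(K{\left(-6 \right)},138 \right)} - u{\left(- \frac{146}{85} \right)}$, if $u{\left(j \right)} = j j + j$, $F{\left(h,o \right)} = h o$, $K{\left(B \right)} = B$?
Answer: $- \frac{5991206}{7225} \approx -829.23$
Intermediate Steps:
$u{\left(j \right)} = j + j^{2}$ ($u{\left(j \right)} = j^{2} + j = j + j^{2}$)
$F{\left(K{\left(-6 \right)},138 \right)} - u{\left(- \frac{146}{85} \right)} = \left(-6\right) 138 - - \frac{146}{85} \left(1 - \frac{146}{85}\right) = -828 - \left(-146\right) \frac{1}{85} \left(1 - \frac{146}{85}\right) = -828 - - \frac{146 \left(1 - \frac{146}{85}\right)}{85} = -828 - \left(- \frac{146}{85}\right) \left(- \frac{61}{85}\right) = -828 - \frac{8906}{7225} = - \frac{5991206}{7225}$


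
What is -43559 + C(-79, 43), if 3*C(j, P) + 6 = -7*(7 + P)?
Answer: -131033/3 ≈ -43678.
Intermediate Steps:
C(j, P) = -55/3 - 7*P/3 (C(j, P) = -2 + (-7*(7 + P))/3 = -2 + (-49 - 7*P)/3 = -2 + (-49/3 - 7*P/3) = -55/3 - 7*P/3)
-43559 + C(-79, 43) = -43559 + (-55/3 - 7/3*43) = -43559 + (-55/3 - 301/3) = -43559 - 356/3 = -131033/3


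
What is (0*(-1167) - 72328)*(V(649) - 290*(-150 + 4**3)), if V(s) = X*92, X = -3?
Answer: -1783897792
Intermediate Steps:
V(s) = -276 (V(s) = -3*92 = -276)
(0*(-1167) - 72328)*(V(649) - 290*(-150 + 4**3)) = (0*(-1167) - 72328)*(-276 - 290*(-150 + 4**3)) = (0 - 72328)*(-276 - 290*(-150 + 64)) = -72328*(-276 - 290*(-86)) = -72328*(-276 + 24940) = -72328*24664 = -1783897792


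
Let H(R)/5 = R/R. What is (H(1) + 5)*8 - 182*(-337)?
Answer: 61414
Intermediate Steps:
H(R) = 5 (H(R) = 5*(R/R) = 5*1 = 5)
(H(1) + 5)*8 - 182*(-337) = (5 + 5)*8 - 182*(-337) = 10*8 + 61334 = 80 + 61334 = 61414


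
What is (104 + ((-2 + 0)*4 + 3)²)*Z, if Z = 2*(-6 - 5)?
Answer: -2838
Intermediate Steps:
Z = -22 (Z = 2*(-11) = -22)
(104 + ((-2 + 0)*4 + 3)²)*Z = (104 + ((-2 + 0)*4 + 3)²)*(-22) = (104 + (-2*4 + 3)²)*(-22) = (104 + (-8 + 3)²)*(-22) = (104 + (-5)²)*(-22) = (104 + 25)*(-22) = 129*(-22) = -2838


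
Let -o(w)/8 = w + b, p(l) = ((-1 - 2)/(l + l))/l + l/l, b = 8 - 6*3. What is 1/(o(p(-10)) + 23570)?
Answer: 25/591053 ≈ 4.2297e-5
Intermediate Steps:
b = -10 (b = 8 - 18 = -10)
p(l) = 1 - 3/(2*l²) (p(l) = (-3*1/(2*l))/l + 1 = (-3/(2*l))/l + 1 = -3/(2*l²) + 1 = 1 - 3/(2*l²))
o(w) = 80 - 8*w (o(w) = -8*(w - 10) = -8*(-10 + w) = 80 - 8*w)
1/(o(p(-10)) + 23570) = 1/((80 - 8*(1 - 3/2/(-10)²)) + 23570) = 1/((80 - 8*(1 - 3/2*1/100)) + 23570) = 1/((80 - 8*(1 - 3/200)) + 23570) = 1/((80 - 8*197/200) + 23570) = 1/((80 - 197/25) + 23570) = 1/(1803/25 + 23570) = 1/(591053/25) = 25/591053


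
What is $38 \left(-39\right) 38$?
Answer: $-56316$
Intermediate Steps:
$38 \left(-39\right) 38 = \left(-1482\right) 38 = -56316$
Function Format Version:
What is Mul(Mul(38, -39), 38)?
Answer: -56316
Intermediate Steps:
Mul(Mul(38, -39), 38) = Mul(-1482, 38) = -56316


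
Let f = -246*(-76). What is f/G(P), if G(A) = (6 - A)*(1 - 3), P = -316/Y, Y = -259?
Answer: -1210566/619 ≈ -1955.7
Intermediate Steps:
P = 316/259 (P = -316/(-259) = -316*(-1/259) = 316/259 ≈ 1.2201)
G(A) = -12 + 2*A (G(A) = (6 - A)*(-2) = -12 + 2*A)
f = 18696
f/G(P) = 18696/(-12 + 2*(316/259)) = 18696/(-12 + 632/259) = 18696/(-2476/259) = 18696*(-259/2476) = -1210566/619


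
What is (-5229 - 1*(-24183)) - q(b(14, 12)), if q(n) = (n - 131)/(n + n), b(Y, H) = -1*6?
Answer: 227311/12 ≈ 18943.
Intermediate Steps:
b(Y, H) = -6
q(n) = (-131 + n)/(2*n) (q(n) = (-131 + n)/((2*n)) = (-131 + n)*(1/(2*n)) = (-131 + n)/(2*n))
(-5229 - 1*(-24183)) - q(b(14, 12)) = (-5229 - 1*(-24183)) - (-131 - 6)/(2*(-6)) = (-5229 + 24183) - (-1)*(-137)/(2*6) = 18954 - 1*137/12 = 18954 - 137/12 = 227311/12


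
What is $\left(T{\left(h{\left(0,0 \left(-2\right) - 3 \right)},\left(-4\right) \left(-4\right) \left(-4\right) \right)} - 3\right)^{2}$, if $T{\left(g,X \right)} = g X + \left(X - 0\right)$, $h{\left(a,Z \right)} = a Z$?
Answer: $4489$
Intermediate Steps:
$h{\left(a,Z \right)} = Z a$
$T{\left(g,X \right)} = X + X g$ ($T{\left(g,X \right)} = X g + \left(X + 0\right) = X g + X = X + X g$)
$\left(T{\left(h{\left(0,0 \left(-2\right) - 3 \right)},\left(-4\right) \left(-4\right) \left(-4\right) \right)} - 3\right)^{2} = \left(\left(-4\right) \left(-4\right) \left(-4\right) \left(1 + \left(0 \left(-2\right) - 3\right) 0\right) - 3\right)^{2} = \left(16 \left(-4\right) \left(1 + \left(0 - 3\right) 0\right) - 3\right)^{2} = \left(- 64 \left(1 - 0\right) - 3\right)^{2} = \left(- 64 \left(1 + 0\right) - 3\right)^{2} = \left(\left(-64\right) 1 - 3\right)^{2} = \left(-64 - 3\right)^{2} = \left(-67\right)^{2} = 4489$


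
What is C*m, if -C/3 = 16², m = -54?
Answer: 41472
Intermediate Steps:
C = -768 (C = -3*16² = -3*256 = -768)
C*m = -768*(-54) = 41472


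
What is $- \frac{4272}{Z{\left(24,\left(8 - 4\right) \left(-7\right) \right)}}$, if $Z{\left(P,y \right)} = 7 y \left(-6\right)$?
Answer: $- \frac{178}{49} \approx -3.6327$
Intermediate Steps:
$Z{\left(P,y \right)} = - 42 y$
$- \frac{4272}{Z{\left(24,\left(8 - 4\right) \left(-7\right) \right)}} = - \frac{4272}{\left(-42\right) \left(8 - 4\right) \left(-7\right)} = - \frac{4272}{\left(-42\right) 4 \left(-7\right)} = - \frac{4272}{\left(-42\right) \left(-28\right)} = - \frac{4272}{1176} = \left(-4272\right) \frac{1}{1176} = - \frac{178}{49}$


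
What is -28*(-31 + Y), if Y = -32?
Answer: 1764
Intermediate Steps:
-28*(-31 + Y) = -28*(-31 - 32) = -28*(-63) = 1764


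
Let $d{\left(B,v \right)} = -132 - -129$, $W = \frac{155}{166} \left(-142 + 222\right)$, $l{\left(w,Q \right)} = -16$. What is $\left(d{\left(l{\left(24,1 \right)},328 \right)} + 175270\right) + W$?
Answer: $\frac{14553361}{83} \approx 1.7534 \cdot 10^{5}$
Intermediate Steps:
$W = \frac{6200}{83}$ ($W = 155 \cdot \frac{1}{166} \cdot 80 = \frac{155}{166} \cdot 80 = \frac{6200}{83} \approx 74.699$)
$d{\left(B,v \right)} = -3$ ($d{\left(B,v \right)} = -132 + 129 = -3$)
$\left(d{\left(l{\left(24,1 \right)},328 \right)} + 175270\right) + W = \left(-3 + 175270\right) + \frac{6200}{83} = 175267 + \frac{6200}{83} = \frac{14553361}{83}$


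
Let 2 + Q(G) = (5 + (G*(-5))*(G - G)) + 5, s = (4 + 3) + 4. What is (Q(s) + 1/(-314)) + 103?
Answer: 34853/314 ≈ 111.00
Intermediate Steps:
s = 11 (s = 7 + 4 = 11)
Q(G) = 8 (Q(G) = -2 + ((5 + (G*(-5))*(G - G)) + 5) = -2 + ((5 - 5*G*0) + 5) = -2 + ((5 + 0) + 5) = -2 + (5 + 5) = -2 + 10 = 8)
(Q(s) + 1/(-314)) + 103 = (8 + 1/(-314)) + 103 = (8 - 1/314) + 103 = 2511/314 + 103 = 34853/314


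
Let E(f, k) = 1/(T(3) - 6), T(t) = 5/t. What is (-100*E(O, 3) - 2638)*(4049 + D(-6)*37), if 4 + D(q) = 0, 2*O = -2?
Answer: -132610594/13 ≈ -1.0201e+7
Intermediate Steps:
O = -1 (O = (1/2)*(-2) = -1)
E(f, k) = -3/13 (E(f, k) = 1/(5/3 - 6) = 1/(-13/3) = -3/13)
D(q) = -4 (D(q) = -4 + 0 = -4)
(-100*E(O, 3) - 2638)*(4049 + D(-6)*37) = (-100*(-3/13) - 2638)*(4049 - 4*37) = (300/13 - 2638)*(4049 - 148) = -33994/13*3901 = -132610594/13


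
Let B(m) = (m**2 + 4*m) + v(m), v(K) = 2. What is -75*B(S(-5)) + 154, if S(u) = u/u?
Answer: -371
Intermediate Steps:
S(u) = 1
B(m) = 2 + m**2 + 4*m (B(m) = (m**2 + 4*m) + 2 = 2 + m**2 + 4*m)
-75*B(S(-5)) + 154 = -75*(2 + 1**2 + 4*1) + 154 = -75*(2 + 1 + 4) + 154 = -75*7 + 154 = -525 + 154 = -371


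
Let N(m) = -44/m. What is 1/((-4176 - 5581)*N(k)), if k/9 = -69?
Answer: -621/429308 ≈ -0.0014465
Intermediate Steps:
k = -621 (k = 9*(-69) = -621)
1/((-4176 - 5581)*N(k)) = 1/((-4176 - 5581)*((-44/(-621)))) = 1/((-9757)*((-44*(-1/621)))) = -1/(9757*44/621) = -1/9757*621/44 = -621/429308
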